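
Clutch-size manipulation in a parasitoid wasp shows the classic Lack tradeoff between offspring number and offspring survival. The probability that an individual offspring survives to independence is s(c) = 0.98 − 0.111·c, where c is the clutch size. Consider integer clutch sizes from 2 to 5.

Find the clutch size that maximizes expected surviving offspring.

Expected surviving offspring = c × s(c):
  c=2: 2 × 0.758 = 1.516
  c=3: 3 × 0.647 = 1.941
  c=4: 4 × 0.536 = 2.144
  c=5: 5 × 0.425 = 2.125
Maximum at c = 4 (2.144 surviving offspring).

4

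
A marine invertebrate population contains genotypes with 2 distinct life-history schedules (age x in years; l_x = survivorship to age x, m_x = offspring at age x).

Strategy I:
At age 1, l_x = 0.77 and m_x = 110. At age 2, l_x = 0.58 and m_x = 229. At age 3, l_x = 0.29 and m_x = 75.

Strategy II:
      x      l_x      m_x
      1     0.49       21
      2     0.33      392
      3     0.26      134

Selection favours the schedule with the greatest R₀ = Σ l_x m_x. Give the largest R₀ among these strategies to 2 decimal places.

239.27

Strategy I: R₀ = 0.77×110 + 0.58×229 + 0.29×75 = 239.2700
Strategy II: R₀ = 0.49×21 + 0.33×392 + 0.26×134 = 174.4900
Highest R₀: strategy I with 239.2700.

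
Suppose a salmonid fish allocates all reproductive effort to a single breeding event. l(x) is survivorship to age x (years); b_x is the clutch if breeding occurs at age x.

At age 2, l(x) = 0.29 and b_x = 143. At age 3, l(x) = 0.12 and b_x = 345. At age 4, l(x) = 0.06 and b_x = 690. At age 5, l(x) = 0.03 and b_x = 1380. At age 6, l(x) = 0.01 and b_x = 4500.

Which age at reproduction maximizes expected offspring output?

6

Expected offspring if breeding at age x = l(x) × b_x:
  age 2: 0.29 × 143 = 41.470
  age 3: 0.12 × 345 = 41.400
  age 4: 0.06 × 690 = 41.400
  age 5: 0.03 × 1380 = 41.400
  age 6: 0.01 × 4500 = 45.000
Maximum at age 6 (45.000).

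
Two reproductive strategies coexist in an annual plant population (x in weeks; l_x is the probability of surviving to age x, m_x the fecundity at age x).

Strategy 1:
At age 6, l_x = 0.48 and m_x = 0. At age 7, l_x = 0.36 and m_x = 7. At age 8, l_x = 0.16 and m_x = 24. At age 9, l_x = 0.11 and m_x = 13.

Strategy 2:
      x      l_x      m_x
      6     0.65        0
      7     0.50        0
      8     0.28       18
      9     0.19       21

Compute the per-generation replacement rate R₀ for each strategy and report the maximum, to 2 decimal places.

Strategy 1: R₀ = 0.48×0 + 0.36×7 + 0.16×24 + 0.11×13 = 7.7900
Strategy 2: R₀ = 0.65×0 + 0.50×0 + 0.28×18 + 0.19×21 = 9.0300
Highest R₀: strategy 2 with 9.0300.

9.03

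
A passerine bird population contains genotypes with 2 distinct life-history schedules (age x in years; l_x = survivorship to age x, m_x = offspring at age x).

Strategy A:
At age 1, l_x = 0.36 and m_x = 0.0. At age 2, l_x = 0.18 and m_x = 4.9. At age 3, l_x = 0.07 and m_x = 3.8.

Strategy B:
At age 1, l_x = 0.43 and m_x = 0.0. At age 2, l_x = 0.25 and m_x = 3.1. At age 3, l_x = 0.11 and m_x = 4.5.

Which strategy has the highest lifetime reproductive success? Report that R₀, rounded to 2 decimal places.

1.27

Strategy A: R₀ = 0.36×0.0 + 0.18×4.9 + 0.07×3.8 = 1.1480
Strategy B: R₀ = 0.43×0.0 + 0.25×3.1 + 0.11×4.5 = 1.2700
Highest R₀: strategy B with 1.2700.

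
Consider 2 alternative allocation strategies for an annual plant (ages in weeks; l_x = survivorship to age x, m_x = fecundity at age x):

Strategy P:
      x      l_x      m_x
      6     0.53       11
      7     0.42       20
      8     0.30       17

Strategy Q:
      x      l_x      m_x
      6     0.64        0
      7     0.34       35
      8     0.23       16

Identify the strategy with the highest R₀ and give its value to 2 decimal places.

19.33

Strategy P: R₀ = 0.53×11 + 0.42×20 + 0.30×17 = 19.3300
Strategy Q: R₀ = 0.64×0 + 0.34×35 + 0.23×16 = 15.5800
Highest R₀: strategy P with 19.3300.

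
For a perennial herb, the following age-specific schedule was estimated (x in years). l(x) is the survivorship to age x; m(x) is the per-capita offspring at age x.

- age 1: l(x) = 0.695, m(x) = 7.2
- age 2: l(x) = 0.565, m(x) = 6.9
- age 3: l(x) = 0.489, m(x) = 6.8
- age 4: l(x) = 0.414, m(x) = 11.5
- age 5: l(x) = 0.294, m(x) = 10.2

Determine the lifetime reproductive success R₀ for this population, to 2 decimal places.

R₀ = Σ l(x) m(x):
  age 1: 0.695 × 7.2 = 5.0040
  age 2: 0.565 × 6.9 = 3.8985
  age 3: 0.489 × 6.8 = 3.3252
  age 4: 0.414 × 11.5 = 4.7610
  age 5: 0.294 × 10.2 = 2.9988
R₀ = 5.0040 + 3.8985 + 3.3252 + 4.7610 + 2.9988 = 19.9875

19.99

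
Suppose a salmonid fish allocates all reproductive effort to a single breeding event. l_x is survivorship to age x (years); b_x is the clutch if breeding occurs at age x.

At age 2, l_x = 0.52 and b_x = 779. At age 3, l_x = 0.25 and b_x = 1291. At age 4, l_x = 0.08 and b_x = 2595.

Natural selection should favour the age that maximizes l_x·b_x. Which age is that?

Expected offspring if breeding at age x = l_x × b_x:
  age 2: 0.52 × 779 = 405.080
  age 3: 0.25 × 1291 = 322.750
  age 4: 0.08 × 2595 = 207.600
Maximum at age 2 (405.080).

2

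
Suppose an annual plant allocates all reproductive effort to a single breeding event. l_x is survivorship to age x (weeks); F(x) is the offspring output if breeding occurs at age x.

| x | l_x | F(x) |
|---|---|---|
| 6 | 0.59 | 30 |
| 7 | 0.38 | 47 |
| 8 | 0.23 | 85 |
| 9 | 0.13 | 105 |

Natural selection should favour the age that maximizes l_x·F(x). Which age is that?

Expected offspring if breeding at age x = l_x × F(x):
  age 6: 0.59 × 30 = 17.700
  age 7: 0.38 × 47 = 17.860
  age 8: 0.23 × 85 = 19.550
  age 9: 0.13 × 105 = 13.650
Maximum at age 8 (19.550).

8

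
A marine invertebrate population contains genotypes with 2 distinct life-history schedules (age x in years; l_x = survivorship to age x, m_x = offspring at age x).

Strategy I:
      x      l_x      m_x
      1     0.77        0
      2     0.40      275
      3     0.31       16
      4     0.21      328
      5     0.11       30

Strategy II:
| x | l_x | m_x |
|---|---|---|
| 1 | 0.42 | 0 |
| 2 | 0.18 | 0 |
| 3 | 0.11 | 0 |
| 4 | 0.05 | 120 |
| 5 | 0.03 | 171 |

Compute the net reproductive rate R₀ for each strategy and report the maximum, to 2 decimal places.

Strategy I: R₀ = 0.77×0 + 0.40×275 + 0.31×16 + 0.21×328 + 0.11×30 = 187.1400
Strategy II: R₀ = 0.42×0 + 0.18×0 + 0.11×0 + 0.05×120 + 0.03×171 = 11.1300
Highest R₀: strategy I with 187.1400.

187.14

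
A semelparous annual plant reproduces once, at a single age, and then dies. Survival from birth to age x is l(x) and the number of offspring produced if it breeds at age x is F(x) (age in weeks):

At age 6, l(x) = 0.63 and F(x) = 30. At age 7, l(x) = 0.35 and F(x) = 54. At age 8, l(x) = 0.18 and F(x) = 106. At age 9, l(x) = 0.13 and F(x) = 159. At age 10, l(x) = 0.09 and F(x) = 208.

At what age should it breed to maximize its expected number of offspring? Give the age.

Expected offspring if breeding at age x = l(x) × F(x):
  age 6: 0.63 × 30 = 18.900
  age 7: 0.35 × 54 = 18.900
  age 8: 0.18 × 106 = 19.080
  age 9: 0.13 × 159 = 20.670
  age 10: 0.09 × 208 = 18.720
Maximum at age 9 (20.670).

9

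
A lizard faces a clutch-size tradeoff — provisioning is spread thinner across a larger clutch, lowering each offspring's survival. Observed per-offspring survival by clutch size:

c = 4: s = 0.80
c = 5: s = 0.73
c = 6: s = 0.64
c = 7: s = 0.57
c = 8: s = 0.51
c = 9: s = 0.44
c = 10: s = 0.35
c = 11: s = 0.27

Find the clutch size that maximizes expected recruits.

Expected recruits = c × s(c):
  c=4: 4 × 0.80 = 3.200
  c=5: 5 × 0.73 = 3.650
  c=6: 6 × 0.64 = 3.840
  c=7: 7 × 0.57 = 3.990
  c=8: 8 × 0.51 = 4.080
  c=9: 9 × 0.44 = 3.960
  c=10: 10 × 0.35 = 3.500
  c=11: 11 × 0.27 = 2.970
Maximum at c = 8 (4.080 recruits).

8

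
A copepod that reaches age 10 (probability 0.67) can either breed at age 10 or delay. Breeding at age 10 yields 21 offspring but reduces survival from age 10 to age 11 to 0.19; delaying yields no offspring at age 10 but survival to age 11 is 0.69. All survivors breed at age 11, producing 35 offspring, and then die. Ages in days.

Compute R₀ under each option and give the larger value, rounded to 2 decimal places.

18.53

breed at age 10: R₀ = 0.67 × (21 + 0.19 × 35) = 0.67 × 27.6500 = 18.5255
delay to age 11: R₀ = 0.67 × (0.69 × 35) = 0.67 × 24.1500 = 16.1805
Higher: breed at age 10 (18.5255).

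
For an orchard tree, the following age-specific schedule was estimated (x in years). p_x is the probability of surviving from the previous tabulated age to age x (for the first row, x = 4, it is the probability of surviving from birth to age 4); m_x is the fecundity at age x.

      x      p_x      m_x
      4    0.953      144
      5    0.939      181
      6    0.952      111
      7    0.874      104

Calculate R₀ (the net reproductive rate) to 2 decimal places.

Survivorship from birth: l_x = p_4·p_5·…·p_x.
  l_4 = 0.95300
  l_5 = 0.89487
  l_6 = 0.85191
  l_7 = 0.74457
R₀ = Σ l_x m_x:
  age 4: 0.95300 × 144 = 137.2320
  age 5: 0.89487 × 181 = 161.9715
  age 6: 0.85191 × 111 = 94.5620
  age 7: 0.74457 × 104 = 77.4353
R₀ = 137.2320 + 161.9715 + 94.5620 + 77.4353 = 471.2008

471.20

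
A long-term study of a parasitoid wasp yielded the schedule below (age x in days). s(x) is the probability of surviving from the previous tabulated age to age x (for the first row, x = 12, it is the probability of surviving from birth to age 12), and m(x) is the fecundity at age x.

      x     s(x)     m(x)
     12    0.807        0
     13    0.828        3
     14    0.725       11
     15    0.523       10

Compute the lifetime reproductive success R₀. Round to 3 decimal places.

9.867

Survivorship from birth: l_x = s_12·s_13·…·s_x.
  l_12 = 0.80700
  l_13 = 0.66820
  l_14 = 0.48444
  l_15 = 0.25336
R₀ = Σ l_x m(x):
  age 12: 0.80700 × 0 = 0.0000
  age 13: 0.66820 × 3 = 2.0046
  age 14: 0.48444 × 11 = 5.3288
  age 15: 0.25336 × 10 = 2.5336
R₀ = 0.0000 + 2.0046 + 5.3288 + 2.5336 = 9.8670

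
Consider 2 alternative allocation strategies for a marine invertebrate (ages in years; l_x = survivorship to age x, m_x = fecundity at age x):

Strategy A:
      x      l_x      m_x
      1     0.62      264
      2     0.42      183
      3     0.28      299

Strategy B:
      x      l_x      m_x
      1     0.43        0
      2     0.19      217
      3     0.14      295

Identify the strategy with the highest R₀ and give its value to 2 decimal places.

Strategy A: R₀ = 0.62×264 + 0.42×183 + 0.28×299 = 324.2600
Strategy B: R₀ = 0.43×0 + 0.19×217 + 0.14×295 = 82.5300
Highest R₀: strategy A with 324.2600.

324.26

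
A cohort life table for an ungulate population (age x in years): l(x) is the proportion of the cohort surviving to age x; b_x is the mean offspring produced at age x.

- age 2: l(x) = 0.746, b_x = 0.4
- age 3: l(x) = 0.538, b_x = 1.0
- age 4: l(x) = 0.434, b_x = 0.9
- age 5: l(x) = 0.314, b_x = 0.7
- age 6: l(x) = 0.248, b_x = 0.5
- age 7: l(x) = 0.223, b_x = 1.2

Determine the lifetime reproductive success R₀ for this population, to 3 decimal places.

1.838

R₀ = Σ l(x) b_x:
  age 2: 0.746 × 0.4 = 0.2984
  age 3: 0.538 × 1.0 = 0.5380
  age 4: 0.434 × 0.9 = 0.3906
  age 5: 0.314 × 0.7 = 0.2198
  age 6: 0.248 × 0.5 = 0.1240
  age 7: 0.223 × 1.2 = 0.2676
R₀ = 0.2984 + 0.5380 + 0.3906 + 0.2198 + 0.1240 + 0.2676 = 1.8384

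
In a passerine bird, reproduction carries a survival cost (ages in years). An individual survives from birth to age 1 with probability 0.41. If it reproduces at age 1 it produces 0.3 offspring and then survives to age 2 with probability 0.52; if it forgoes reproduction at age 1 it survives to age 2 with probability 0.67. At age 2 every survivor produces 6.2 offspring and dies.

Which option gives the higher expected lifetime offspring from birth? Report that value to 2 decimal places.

1.70

breed at age 1: R₀ = 0.41 × (0.3 + 0.52 × 6.2) = 0.41 × 3.5240 = 1.4448
delay to age 2: R₀ = 0.41 × (0.67 × 6.2) = 0.41 × 4.1540 = 1.7031
Higher: delay to age 2 (1.7031).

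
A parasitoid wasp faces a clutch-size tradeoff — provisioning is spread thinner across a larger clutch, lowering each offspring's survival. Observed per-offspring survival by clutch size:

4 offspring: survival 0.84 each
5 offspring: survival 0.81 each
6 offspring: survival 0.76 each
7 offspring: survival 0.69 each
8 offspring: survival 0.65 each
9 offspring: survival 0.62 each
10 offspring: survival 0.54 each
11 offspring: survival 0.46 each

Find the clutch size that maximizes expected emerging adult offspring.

9

Expected emerging adult offspring = c × s(c):
  c=4: 4 × 0.84 = 3.360
  c=5: 5 × 0.81 = 4.050
  c=6: 6 × 0.76 = 4.560
  c=7: 7 × 0.69 = 4.830
  c=8: 8 × 0.65 = 5.200
  c=9: 9 × 0.62 = 5.580
  c=10: 10 × 0.54 = 5.400
  c=11: 11 × 0.46 = 5.060
Maximum at c = 9 (5.580 emerging adult offspring).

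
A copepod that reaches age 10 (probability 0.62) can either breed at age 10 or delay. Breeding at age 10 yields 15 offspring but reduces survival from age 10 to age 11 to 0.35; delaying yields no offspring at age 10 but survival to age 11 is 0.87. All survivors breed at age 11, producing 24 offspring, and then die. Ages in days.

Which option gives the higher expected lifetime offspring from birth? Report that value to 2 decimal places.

14.51

breed at age 10: R₀ = 0.62 × (15 + 0.35 × 24) = 0.62 × 23.4000 = 14.5080
delay to age 11: R₀ = 0.62 × (0.87 × 24) = 0.62 × 20.8800 = 12.9456
Higher: breed at age 10 (14.5080).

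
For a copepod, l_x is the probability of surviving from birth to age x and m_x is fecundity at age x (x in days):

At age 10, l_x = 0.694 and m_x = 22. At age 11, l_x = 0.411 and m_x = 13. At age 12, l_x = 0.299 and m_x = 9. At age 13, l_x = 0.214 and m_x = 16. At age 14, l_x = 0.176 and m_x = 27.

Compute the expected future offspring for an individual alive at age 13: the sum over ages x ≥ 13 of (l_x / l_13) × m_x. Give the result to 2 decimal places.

38.21

l_13 = 0.214. Conditional survival from age 13 to x is l_x / l_13.
  x=13: (0.214/0.214) × 16 = 16.0000
  x=14: (0.176/0.214) × 27 = 22.2056
Sum = 16.0000 + 22.2056 = 38.2056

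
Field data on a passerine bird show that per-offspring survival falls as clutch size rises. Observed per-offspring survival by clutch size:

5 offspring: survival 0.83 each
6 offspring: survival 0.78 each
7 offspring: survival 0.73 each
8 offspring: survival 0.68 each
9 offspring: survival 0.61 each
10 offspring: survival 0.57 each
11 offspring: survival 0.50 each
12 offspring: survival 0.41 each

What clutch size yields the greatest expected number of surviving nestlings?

Expected surviving nestlings = c × s(c):
  c=5: 5 × 0.83 = 4.150
  c=6: 6 × 0.78 = 4.680
  c=7: 7 × 0.73 = 5.110
  c=8: 8 × 0.68 = 5.440
  c=9: 9 × 0.61 = 5.490
  c=10: 10 × 0.57 = 5.700
  c=11: 11 × 0.50 = 5.500
  c=12: 12 × 0.41 = 4.920
Maximum at c = 10 (5.700 surviving nestlings).

10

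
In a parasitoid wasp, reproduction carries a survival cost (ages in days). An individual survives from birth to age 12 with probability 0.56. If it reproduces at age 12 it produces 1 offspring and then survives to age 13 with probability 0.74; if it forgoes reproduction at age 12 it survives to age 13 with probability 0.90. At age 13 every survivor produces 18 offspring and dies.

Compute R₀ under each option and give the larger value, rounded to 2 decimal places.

9.07

breed at age 12: R₀ = 0.56 × (1 + 0.74 × 18) = 0.56 × 14.3200 = 8.0192
delay to age 13: R₀ = 0.56 × (0.90 × 18) = 0.56 × 16.2000 = 9.0720
Higher: delay to age 13 (9.0720).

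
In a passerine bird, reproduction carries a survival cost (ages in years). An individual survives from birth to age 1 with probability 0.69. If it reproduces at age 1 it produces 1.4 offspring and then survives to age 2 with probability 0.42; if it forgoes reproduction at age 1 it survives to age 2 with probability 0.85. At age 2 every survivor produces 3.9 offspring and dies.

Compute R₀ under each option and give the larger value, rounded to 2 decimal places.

breed at age 1: R₀ = 0.69 × (1.4 + 0.42 × 3.9) = 0.69 × 3.0380 = 2.0962
delay to age 2: R₀ = 0.69 × (0.85 × 3.9) = 0.69 × 3.3150 = 2.2873
Higher: delay to age 2 (2.2873).

2.29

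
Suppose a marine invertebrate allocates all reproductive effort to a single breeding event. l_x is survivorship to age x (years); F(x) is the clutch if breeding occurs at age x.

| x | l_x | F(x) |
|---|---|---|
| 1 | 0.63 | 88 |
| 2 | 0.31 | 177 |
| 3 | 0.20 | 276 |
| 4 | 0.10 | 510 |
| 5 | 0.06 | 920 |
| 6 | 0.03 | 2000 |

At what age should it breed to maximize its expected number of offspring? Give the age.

6

Expected offspring if breeding at age x = l_x × F(x):
  age 1: 0.63 × 88 = 55.440
  age 2: 0.31 × 177 = 54.870
  age 3: 0.20 × 276 = 55.200
  age 4: 0.10 × 510 = 51.000
  age 5: 0.06 × 920 = 55.200
  age 6: 0.03 × 2000 = 60.000
Maximum at age 6 (60.000).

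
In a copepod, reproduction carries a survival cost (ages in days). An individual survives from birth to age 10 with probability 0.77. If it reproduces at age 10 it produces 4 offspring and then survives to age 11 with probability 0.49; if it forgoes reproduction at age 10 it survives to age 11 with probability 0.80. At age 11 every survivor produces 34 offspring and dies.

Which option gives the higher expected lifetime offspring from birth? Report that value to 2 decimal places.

20.94

breed at age 10: R₀ = 0.77 × (4 + 0.49 × 34) = 0.77 × 20.6600 = 15.9082
delay to age 11: R₀ = 0.77 × (0.80 × 34) = 0.77 × 27.2000 = 20.9440
Higher: delay to age 11 (20.9440).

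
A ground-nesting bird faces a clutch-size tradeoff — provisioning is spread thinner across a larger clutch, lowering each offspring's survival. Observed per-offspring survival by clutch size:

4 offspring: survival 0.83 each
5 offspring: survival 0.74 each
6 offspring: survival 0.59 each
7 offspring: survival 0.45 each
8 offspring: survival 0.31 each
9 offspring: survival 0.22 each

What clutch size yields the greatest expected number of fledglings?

5

Expected fledglings = c × s(c):
  c=4: 4 × 0.83 = 3.320
  c=5: 5 × 0.74 = 3.700
  c=6: 6 × 0.59 = 3.540
  c=7: 7 × 0.45 = 3.150
  c=8: 8 × 0.31 = 2.480
  c=9: 9 × 0.22 = 1.980
Maximum at c = 5 (3.700 fledglings).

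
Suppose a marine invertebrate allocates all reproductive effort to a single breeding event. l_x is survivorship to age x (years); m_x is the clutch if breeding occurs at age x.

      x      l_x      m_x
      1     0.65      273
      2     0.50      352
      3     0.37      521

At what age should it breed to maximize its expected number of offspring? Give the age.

Expected offspring if breeding at age x = l_x × m_x:
  age 1: 0.65 × 273 = 177.450
  age 2: 0.50 × 352 = 176.000
  age 3: 0.37 × 521 = 192.770
Maximum at age 3 (192.770).

3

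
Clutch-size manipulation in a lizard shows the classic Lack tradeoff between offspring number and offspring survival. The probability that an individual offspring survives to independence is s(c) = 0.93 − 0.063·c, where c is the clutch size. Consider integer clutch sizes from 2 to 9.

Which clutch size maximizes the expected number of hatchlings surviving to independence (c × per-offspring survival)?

Expected hatchlings surviving to independence = c × s(c):
  c=2: 2 × 0.804 = 1.608
  c=3: 3 × 0.741 = 2.223
  c=4: 4 × 0.678 = 2.712
  c=5: 5 × 0.615 = 3.075
  c=6: 6 × 0.552 = 3.312
  c=7: 7 × 0.489 = 3.423
  c=8: 8 × 0.426 = 3.408
  c=9: 9 × 0.363 = 3.267
Maximum at c = 7 (3.423 hatchlings surviving to independence).

7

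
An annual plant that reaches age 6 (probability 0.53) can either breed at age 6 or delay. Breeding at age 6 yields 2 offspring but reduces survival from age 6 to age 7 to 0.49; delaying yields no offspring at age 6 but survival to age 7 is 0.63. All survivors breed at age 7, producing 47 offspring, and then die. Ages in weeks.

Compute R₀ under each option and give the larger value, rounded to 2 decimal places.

breed at age 6: R₀ = 0.53 × (2 + 0.49 × 47) = 0.53 × 25.0300 = 13.2659
delay to age 7: R₀ = 0.53 × (0.63 × 47) = 0.53 × 29.6100 = 15.6933
Higher: delay to age 7 (15.6933).

15.69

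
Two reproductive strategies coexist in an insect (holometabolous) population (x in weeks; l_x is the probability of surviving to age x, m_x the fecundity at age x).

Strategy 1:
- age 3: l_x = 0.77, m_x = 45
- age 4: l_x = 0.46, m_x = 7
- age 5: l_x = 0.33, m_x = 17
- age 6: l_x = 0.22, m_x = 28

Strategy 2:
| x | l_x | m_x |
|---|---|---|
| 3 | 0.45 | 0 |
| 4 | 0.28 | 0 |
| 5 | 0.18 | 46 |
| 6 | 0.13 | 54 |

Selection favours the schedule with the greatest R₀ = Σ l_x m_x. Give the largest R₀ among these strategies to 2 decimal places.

Strategy 1: R₀ = 0.77×45 + 0.46×7 + 0.33×17 + 0.22×28 = 49.6400
Strategy 2: R₀ = 0.45×0 + 0.28×0 + 0.18×46 + 0.13×54 = 15.3000
Highest R₀: strategy 1 with 49.6400.

49.64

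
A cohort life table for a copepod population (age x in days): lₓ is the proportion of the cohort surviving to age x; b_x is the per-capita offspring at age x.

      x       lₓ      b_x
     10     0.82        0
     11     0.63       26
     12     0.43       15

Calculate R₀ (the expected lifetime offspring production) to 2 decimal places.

22.83

R₀ = Σ lₓ b_x:
  age 10: 0.82 × 0 = 0.0000
  age 11: 0.63 × 26 = 16.3800
  age 12: 0.43 × 15 = 6.4500
R₀ = 0.0000 + 16.3800 + 6.4500 = 22.8300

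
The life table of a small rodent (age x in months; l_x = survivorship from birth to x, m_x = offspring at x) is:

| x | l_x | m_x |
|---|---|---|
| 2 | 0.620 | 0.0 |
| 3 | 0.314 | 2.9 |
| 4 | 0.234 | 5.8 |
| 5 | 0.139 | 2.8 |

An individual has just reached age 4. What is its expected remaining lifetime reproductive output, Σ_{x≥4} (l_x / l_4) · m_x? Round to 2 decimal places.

l_4 = 0.234. Conditional survival from age 4 to x is l_x / l_4.
  x=4: (0.234/0.234) × 5.8 = 5.8000
  x=5: (0.139/0.234) × 2.8 = 1.6632
Sum = 5.8000 + 1.6632 = 7.4632

7.46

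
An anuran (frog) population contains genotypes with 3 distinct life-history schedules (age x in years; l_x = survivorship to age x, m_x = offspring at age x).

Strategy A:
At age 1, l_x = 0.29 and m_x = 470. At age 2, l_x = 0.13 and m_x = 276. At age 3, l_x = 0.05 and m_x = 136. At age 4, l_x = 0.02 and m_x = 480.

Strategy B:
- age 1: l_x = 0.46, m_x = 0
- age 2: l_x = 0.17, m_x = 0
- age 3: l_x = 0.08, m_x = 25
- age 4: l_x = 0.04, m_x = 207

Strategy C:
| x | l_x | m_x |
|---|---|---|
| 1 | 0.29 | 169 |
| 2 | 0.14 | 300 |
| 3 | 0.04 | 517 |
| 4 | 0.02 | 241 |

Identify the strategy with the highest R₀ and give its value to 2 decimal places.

188.58

Strategy A: R₀ = 0.29×470 + 0.13×276 + 0.05×136 + 0.02×480 = 188.5800
Strategy B: R₀ = 0.46×0 + 0.17×0 + 0.08×25 + 0.04×207 = 10.2800
Strategy C: R₀ = 0.29×169 + 0.14×300 + 0.04×517 + 0.02×241 = 116.5100
Highest R₀: strategy A with 188.5800.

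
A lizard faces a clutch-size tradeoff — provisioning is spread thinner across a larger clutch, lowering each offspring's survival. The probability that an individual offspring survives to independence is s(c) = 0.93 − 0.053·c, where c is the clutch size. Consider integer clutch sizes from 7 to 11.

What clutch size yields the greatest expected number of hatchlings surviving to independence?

Expected hatchlings surviving to independence = c × s(c):
  c=7: 7 × 0.559 = 3.913
  c=8: 8 × 0.506 = 4.048
  c=9: 9 × 0.453 = 4.077
  c=10: 10 × 0.400 = 4.000
  c=11: 11 × 0.347 = 3.817
Maximum at c = 9 (4.077 hatchlings surviving to independence).

9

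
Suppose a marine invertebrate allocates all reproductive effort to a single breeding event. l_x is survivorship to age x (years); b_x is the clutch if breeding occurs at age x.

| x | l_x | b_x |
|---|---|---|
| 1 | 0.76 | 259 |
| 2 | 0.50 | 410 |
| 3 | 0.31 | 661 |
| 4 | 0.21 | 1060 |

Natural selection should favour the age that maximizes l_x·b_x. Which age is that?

Expected offspring if breeding at age x = l_x × b_x:
  age 1: 0.76 × 259 = 196.840
  age 2: 0.50 × 410 = 205.000
  age 3: 0.31 × 661 = 204.910
  age 4: 0.21 × 1060 = 222.600
Maximum at age 4 (222.600).

4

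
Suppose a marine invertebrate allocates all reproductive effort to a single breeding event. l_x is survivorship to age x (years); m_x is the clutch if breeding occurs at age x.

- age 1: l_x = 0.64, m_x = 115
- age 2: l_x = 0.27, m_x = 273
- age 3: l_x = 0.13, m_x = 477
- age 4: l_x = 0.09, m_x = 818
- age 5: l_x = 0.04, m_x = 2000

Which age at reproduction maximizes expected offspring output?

Expected offspring if breeding at age x = l_x × m_x:
  age 1: 0.64 × 115 = 73.600
  age 2: 0.27 × 273 = 73.710
  age 3: 0.13 × 477 = 62.010
  age 4: 0.09 × 818 = 73.620
  age 5: 0.04 × 2000 = 80.000
Maximum at age 5 (80.000).

5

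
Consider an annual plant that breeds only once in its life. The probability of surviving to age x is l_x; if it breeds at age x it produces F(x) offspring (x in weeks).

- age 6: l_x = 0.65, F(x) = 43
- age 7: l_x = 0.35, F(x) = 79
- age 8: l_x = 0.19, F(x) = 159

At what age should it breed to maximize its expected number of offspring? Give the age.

Expected offspring if breeding at age x = l_x × F(x):
  age 6: 0.65 × 43 = 27.950
  age 7: 0.35 × 79 = 27.650
  age 8: 0.19 × 159 = 30.210
Maximum at age 8 (30.210).

8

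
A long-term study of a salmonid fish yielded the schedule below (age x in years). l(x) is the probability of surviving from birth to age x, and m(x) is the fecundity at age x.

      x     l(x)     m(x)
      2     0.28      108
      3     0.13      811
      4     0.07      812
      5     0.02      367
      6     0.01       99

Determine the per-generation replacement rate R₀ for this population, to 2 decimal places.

R₀ = Σ l(x) m(x):
  age 2: 0.28 × 108 = 30.2400
  age 3: 0.13 × 811 = 105.4300
  age 4: 0.07 × 812 = 56.8400
  age 5: 0.02 × 367 = 7.3400
  age 6: 0.01 × 99 = 0.9900
R₀ = 30.2400 + 105.4300 + 56.8400 + 7.3400 + 0.9900 = 200.8400

200.84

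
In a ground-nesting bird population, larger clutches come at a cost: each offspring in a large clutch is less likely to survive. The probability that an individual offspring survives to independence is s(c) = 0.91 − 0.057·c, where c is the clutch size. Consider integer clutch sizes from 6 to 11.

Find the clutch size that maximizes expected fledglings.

Expected fledglings = c × s(c):
  c=6: 6 × 0.568 = 3.408
  c=7: 7 × 0.511 = 3.577
  c=8: 8 × 0.454 = 3.632
  c=9: 9 × 0.397 = 3.573
  c=10: 10 × 0.340 = 3.400
  c=11: 11 × 0.283 = 3.113
Maximum at c = 8 (3.632 fledglings).

8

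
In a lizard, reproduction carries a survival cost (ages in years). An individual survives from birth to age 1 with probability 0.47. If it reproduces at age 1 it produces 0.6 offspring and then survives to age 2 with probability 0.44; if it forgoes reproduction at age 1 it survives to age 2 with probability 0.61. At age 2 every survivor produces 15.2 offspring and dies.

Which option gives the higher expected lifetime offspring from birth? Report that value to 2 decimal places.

4.36

breed at age 1: R₀ = 0.47 × (0.6 + 0.44 × 15.2) = 0.47 × 7.2880 = 3.4254
delay to age 2: R₀ = 0.47 × (0.61 × 15.2) = 0.47 × 9.2720 = 4.3578
Higher: delay to age 2 (4.3578).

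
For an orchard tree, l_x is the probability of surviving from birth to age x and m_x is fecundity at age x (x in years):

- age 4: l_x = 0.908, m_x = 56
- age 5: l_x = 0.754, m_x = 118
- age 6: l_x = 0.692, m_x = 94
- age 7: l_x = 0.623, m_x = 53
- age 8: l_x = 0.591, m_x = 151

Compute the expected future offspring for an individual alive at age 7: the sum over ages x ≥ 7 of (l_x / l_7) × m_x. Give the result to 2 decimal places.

l_7 = 0.623. Conditional survival from age 7 to x is l_x / l_7.
  x=7: (0.623/0.623) × 53 = 53.0000
  x=8: (0.591/0.623) × 151 = 143.2440
Sum = 53.0000 + 143.2440 = 196.2440

196.24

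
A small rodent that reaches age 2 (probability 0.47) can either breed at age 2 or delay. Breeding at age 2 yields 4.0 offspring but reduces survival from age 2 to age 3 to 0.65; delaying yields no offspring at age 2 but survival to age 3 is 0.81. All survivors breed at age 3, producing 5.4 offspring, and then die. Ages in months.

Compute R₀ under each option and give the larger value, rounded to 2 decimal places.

breed at age 2: R₀ = 0.47 × (4.0 + 0.65 × 5.4) = 0.47 × 7.5100 = 3.5297
delay to age 3: R₀ = 0.47 × (0.81 × 5.4) = 0.47 × 4.3740 = 2.0558
Higher: breed at age 2 (3.5297).

3.53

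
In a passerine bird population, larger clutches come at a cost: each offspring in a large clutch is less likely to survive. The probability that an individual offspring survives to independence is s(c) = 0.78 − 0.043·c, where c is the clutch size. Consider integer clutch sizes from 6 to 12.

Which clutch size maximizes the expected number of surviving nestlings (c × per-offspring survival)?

Expected surviving nestlings = c × s(c):
  c=6: 6 × 0.522 = 3.132
  c=7: 7 × 0.479 = 3.353
  c=8: 8 × 0.436 = 3.488
  c=9: 9 × 0.393 = 3.537
  c=10: 10 × 0.350 = 3.500
  c=11: 11 × 0.307 = 3.377
  c=12: 12 × 0.264 = 3.168
Maximum at c = 9 (3.537 surviving nestlings).

9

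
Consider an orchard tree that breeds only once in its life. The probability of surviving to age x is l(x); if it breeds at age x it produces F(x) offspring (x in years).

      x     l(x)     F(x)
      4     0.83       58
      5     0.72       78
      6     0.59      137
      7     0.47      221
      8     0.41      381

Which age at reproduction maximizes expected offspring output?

8

Expected offspring if breeding at age x = l(x) × F(x):
  age 4: 0.83 × 58 = 48.140
  age 5: 0.72 × 78 = 56.160
  age 6: 0.59 × 137 = 80.830
  age 7: 0.47 × 221 = 103.870
  age 8: 0.41 × 381 = 156.210
Maximum at age 8 (156.210).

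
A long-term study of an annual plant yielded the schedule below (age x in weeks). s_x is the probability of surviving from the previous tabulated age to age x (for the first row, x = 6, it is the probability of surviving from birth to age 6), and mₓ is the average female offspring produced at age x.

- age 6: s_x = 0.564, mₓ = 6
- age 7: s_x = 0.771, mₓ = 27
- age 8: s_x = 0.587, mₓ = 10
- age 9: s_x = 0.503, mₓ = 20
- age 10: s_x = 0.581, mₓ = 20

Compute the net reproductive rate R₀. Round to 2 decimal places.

Survivorship from birth: l_x = s_6·s_7·…·s_x.
  l_6 = 0.56400
  l_7 = 0.43484
  l_8 = 0.25525
  l_9 = 0.12839
  l_10 = 0.07460
R₀ = Σ l_x mₓ:
  age 6: 0.56400 × 6 = 3.3840
  age 7: 0.43484 × 27 = 11.7407
  age 8: 0.25525 × 10 = 2.5525
  age 9: 0.12839 × 20 = 2.5678
  age 10: 0.07460 × 20 = 1.4920
R₀ = 3.3840 + 11.7407 + 2.5525 + 2.5678 + 1.4920 = 21.7370

21.74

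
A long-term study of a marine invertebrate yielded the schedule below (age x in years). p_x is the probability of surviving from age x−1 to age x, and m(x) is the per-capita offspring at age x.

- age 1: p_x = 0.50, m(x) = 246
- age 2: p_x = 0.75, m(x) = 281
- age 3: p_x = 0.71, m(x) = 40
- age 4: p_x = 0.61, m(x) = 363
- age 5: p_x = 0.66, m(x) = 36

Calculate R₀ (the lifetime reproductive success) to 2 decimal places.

Survivorship from birth: l_x = p_1·p_2·…·p_x.
  l_1 = 0.50000
  l_2 = 0.37500
  l_3 = 0.26625
  l_4 = 0.16241
  l_5 = 0.10719
R₀ = Σ l_x m(x):
  age 1: 0.50000 × 246 = 123.0000
  age 2: 0.37500 × 281 = 105.3750
  age 3: 0.26625 × 40 = 10.6500
  age 4: 0.16241 × 363 = 58.9548
  age 5: 0.10719 × 36 = 3.8588
R₀ = 123.0000 + 105.3750 + 10.6500 + 58.9548 + 3.8588 = 301.8387

301.84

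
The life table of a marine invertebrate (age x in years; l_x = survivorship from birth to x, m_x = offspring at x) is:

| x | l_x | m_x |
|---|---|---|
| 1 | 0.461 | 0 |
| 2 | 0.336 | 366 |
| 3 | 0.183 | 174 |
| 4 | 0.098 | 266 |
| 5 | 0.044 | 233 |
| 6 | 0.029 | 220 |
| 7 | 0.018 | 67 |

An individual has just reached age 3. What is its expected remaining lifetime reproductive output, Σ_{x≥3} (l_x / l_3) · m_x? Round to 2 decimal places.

l_3 = 0.183. Conditional survival from age 3 to x is l_x / l_3.
  x=3: (0.183/0.183) × 174 = 174.0000
  x=4: (0.098/0.183) × 266 = 142.4481
  x=5: (0.044/0.183) × 233 = 56.0219
  x=6: (0.029/0.183) × 220 = 34.8634
  x=7: (0.018/0.183) × 67 = 6.5902
Sum = 174.0000 + 142.4481 + 56.0219 + 34.8634 + 6.5902 = 413.9235

413.92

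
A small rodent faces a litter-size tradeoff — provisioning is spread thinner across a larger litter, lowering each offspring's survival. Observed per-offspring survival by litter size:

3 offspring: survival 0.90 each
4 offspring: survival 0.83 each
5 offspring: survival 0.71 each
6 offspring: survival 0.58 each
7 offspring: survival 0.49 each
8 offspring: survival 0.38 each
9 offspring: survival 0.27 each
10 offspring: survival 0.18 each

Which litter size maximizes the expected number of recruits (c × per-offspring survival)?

Expected recruits = c × s(c):
  c=3: 3 × 0.90 = 2.700
  c=4: 4 × 0.83 = 3.320
  c=5: 5 × 0.71 = 3.550
  c=6: 6 × 0.58 = 3.480
  c=7: 7 × 0.49 = 3.430
  c=8: 8 × 0.38 = 3.040
  c=9: 9 × 0.27 = 2.430
  c=10: 10 × 0.18 = 1.800
Maximum at c = 5 (3.550 recruits).

5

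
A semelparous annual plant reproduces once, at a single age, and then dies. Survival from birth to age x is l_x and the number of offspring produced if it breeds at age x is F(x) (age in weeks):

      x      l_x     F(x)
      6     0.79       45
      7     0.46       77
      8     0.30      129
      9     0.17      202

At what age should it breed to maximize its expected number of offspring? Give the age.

8

Expected offspring if breeding at age x = l_x × F(x):
  age 6: 0.79 × 45 = 35.550
  age 7: 0.46 × 77 = 35.420
  age 8: 0.30 × 129 = 38.700
  age 9: 0.17 × 202 = 34.340
Maximum at age 8 (38.700).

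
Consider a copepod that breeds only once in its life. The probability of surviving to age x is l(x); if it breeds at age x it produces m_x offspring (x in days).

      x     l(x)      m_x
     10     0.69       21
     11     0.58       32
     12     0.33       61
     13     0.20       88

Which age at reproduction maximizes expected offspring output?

12

Expected offspring if breeding at age x = l(x) × m_x:
  age 10: 0.69 × 21 = 14.490
  age 11: 0.58 × 32 = 18.560
  age 12: 0.33 × 61 = 20.130
  age 13: 0.20 × 88 = 17.600
Maximum at age 12 (20.130).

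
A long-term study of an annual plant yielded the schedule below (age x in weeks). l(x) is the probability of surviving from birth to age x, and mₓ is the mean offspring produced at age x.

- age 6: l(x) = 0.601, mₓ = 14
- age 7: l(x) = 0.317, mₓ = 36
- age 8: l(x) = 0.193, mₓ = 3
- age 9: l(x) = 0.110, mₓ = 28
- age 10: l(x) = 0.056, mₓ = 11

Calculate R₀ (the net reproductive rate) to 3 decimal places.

24.101

R₀ = Σ l(x) mₓ:
  age 6: 0.601 × 14 = 8.4140
  age 7: 0.317 × 36 = 11.4120
  age 8: 0.193 × 3 = 0.5790
  age 9: 0.110 × 28 = 3.0800
  age 10: 0.056 × 11 = 0.6160
R₀ = 8.4140 + 11.4120 + 0.5790 + 3.0800 + 0.6160 = 24.1010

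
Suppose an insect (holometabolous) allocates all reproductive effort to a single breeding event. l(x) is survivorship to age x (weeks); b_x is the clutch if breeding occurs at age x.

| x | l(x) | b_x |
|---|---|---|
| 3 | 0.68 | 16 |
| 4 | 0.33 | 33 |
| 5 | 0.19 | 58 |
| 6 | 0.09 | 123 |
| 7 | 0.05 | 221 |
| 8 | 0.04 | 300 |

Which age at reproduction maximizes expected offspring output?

8

Expected offspring if breeding at age x = l(x) × b_x:
  age 3: 0.68 × 16 = 10.880
  age 4: 0.33 × 33 = 10.890
  age 5: 0.19 × 58 = 11.020
  age 6: 0.09 × 123 = 11.070
  age 7: 0.05 × 221 = 11.050
  age 8: 0.04 × 300 = 12.000
Maximum at age 8 (12.000).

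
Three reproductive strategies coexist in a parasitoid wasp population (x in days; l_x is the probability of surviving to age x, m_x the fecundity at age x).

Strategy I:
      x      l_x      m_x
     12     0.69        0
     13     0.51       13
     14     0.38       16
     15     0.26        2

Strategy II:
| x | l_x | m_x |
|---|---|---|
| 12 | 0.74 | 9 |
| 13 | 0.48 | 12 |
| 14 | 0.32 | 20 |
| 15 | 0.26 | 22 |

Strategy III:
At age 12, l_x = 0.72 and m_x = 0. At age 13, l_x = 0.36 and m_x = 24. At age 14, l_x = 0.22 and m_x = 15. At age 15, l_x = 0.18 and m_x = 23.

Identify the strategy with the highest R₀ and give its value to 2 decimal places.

24.54

Strategy I: R₀ = 0.69×0 + 0.51×13 + 0.38×16 + 0.26×2 = 13.2300
Strategy II: R₀ = 0.74×9 + 0.48×12 + 0.32×20 + 0.26×22 = 24.5400
Strategy III: R₀ = 0.72×0 + 0.36×24 + 0.22×15 + 0.18×23 = 16.0800
Highest R₀: strategy II with 24.5400.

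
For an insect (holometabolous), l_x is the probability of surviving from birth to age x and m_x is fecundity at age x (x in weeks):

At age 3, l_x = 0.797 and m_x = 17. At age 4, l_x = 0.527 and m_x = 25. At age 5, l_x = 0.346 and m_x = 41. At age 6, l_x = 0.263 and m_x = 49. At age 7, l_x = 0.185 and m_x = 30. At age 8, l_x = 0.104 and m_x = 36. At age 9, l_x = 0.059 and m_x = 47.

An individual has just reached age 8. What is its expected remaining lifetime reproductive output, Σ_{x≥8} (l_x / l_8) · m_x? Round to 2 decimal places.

l_8 = 0.104. Conditional survival from age 8 to x is l_x / l_8.
  x=8: (0.104/0.104) × 36 = 36.0000
  x=9: (0.059/0.104) × 47 = 26.6635
Sum = 36.0000 + 26.6635 = 62.6635

62.66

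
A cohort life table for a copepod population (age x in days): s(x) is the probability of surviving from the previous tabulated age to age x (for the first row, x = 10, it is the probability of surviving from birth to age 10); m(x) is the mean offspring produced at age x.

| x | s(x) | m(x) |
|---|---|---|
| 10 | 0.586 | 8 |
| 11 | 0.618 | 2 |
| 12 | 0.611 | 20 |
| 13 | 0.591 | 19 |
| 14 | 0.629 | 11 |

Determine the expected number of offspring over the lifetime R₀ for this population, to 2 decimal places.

13.23

Survivorship from birth: l_x = s_10·s_11·…·s_x.
  l_10 = 0.58600
  l_11 = 0.36215
  l_12 = 0.22127
  l_13 = 0.13077
  l_14 = 0.08226
R₀ = Σ l_x m(x):
  age 10: 0.58600 × 8 = 4.6880
  age 11: 0.36215 × 2 = 0.7243
  age 12: 0.22127 × 20 = 4.4254
  age 13: 0.13077 × 19 = 2.4846
  age 14: 0.08226 × 11 = 0.9049
R₀ = 4.6880 + 0.7243 + 4.4254 + 2.4846 + 0.9049 = 13.2272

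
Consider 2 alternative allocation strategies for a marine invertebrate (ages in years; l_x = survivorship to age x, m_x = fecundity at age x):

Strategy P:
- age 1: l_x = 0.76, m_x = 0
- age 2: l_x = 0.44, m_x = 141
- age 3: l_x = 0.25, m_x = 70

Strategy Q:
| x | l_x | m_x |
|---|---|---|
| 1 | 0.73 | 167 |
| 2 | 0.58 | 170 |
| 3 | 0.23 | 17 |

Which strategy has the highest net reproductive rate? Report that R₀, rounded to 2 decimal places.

Strategy P: R₀ = 0.76×0 + 0.44×141 + 0.25×70 = 79.5400
Strategy Q: R₀ = 0.73×167 + 0.58×170 + 0.23×17 = 224.4200
Highest R₀: strategy Q with 224.4200.

224.42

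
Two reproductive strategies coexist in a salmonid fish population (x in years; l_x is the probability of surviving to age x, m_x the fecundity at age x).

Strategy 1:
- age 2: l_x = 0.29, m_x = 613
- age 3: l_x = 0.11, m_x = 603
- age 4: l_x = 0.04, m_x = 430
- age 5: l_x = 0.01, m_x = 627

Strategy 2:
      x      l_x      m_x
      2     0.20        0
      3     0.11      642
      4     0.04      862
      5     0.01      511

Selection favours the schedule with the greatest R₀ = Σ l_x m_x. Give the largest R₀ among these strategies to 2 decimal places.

Strategy 1: R₀ = 0.29×613 + 0.11×603 + 0.04×430 + 0.01×627 = 267.5700
Strategy 2: R₀ = 0.20×0 + 0.11×642 + 0.04×862 + 0.01×511 = 110.2100
Highest R₀: strategy 1 with 267.5700.

267.57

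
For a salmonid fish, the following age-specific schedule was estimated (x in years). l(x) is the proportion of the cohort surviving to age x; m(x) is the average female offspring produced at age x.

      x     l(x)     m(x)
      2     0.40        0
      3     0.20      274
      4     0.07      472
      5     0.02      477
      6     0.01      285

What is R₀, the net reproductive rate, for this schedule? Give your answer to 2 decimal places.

100.23

R₀ = Σ l(x) m(x):
  age 2: 0.40 × 0 = 0.0000
  age 3: 0.20 × 274 = 54.8000
  age 4: 0.07 × 472 = 33.0400
  age 5: 0.02 × 477 = 9.5400
  age 6: 0.01 × 285 = 2.8500
R₀ = 0.0000 + 54.8000 + 33.0400 + 9.5400 + 2.8500 = 100.2300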